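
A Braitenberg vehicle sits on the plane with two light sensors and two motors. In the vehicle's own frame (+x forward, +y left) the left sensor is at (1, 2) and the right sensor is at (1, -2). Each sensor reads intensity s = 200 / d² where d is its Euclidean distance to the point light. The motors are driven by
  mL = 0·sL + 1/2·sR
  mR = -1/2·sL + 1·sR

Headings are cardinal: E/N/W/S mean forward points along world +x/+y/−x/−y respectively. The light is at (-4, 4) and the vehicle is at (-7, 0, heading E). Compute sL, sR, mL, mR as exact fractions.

25 5 5/2 -15/2

left sensor world pos  = (-6, 2); dL² = 8
right sensor world pos = (-6, -2); dR² = 40
sL = 200/8 = 25
sR = 200/40 = 5
mL = 0·sL + 1/2·sR = 5/2
mR = -1/2·sL + 1·sR = -15/2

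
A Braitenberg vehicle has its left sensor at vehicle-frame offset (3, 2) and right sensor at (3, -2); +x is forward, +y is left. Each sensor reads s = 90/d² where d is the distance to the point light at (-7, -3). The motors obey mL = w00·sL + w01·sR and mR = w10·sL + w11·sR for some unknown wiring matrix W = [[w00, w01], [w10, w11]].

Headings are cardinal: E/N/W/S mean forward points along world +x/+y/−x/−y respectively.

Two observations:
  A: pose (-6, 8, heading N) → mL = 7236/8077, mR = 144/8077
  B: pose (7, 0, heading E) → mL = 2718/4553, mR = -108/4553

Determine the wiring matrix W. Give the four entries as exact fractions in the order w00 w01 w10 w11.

1 1 1 -1

obs A: pose=(-6,8,N) → sL=90/197, sR=18/41, mL=7236/8077, mR=144/8077
obs B: pose=(7,0,E) → sL=45/157, sR=9/29, mL=2718/4553, mR=-108/4553
sensor matrix S = [[90/197, 18/41], [45/157, 9/29]]; det S = 586440/36774581
solve [mL_A; mL_B] = S·[w00; w01] and [mR_A; mR_B] = S·[w10; w11]:
  w00 = 1, w01 = 1, w10 = 1, w11 = -1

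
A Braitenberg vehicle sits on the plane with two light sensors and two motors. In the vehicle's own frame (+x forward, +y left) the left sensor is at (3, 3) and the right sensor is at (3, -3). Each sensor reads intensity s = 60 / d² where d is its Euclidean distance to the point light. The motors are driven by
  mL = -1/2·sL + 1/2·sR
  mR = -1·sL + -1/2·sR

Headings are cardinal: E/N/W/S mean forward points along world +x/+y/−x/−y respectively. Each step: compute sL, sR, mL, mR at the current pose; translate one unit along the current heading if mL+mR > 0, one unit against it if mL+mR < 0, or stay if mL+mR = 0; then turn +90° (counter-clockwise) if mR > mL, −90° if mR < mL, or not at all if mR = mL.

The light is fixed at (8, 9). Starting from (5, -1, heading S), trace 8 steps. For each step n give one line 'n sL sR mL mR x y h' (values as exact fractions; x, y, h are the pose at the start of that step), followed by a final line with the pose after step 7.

0 60/169 12/41 -216/6929 -3474/6929 5 -1 S
1 1/3 5/6 1/4 -3/4 5 0 W
2 60/61 60/37 720/2257 -4050/2257 6 0 N
3 6/5 6/17 -36/85 -117/85 6 -1 E
4 60/169 12/41 -216/6929 -3474/6929 5 -1 S
5 1/3 5/6 1/4 -3/4 5 0 W
6 60/61 60/37 720/2257 -4050/2257 6 0 N
7 6/5 6/17 -36/85 -117/85 6 -1 E
final 5 -1 S

n=0: pose=(5,-1,S); sL=60/169, sR=12/41; mL=-216/6929, mR=-3474/6929; mL+mR=-90/169 → advance -1; mR−mL=-3258/6929 → turn -1·90°
n=1: pose=(5,0,W); sL=1/3, sR=5/6; mL=1/4, mR=-3/4; mL+mR=-1/2 → advance -1; mR−mL=-1 → turn -1·90°
n=2: pose=(6,0,N); sL=60/61, sR=60/37; mL=720/2257, mR=-4050/2257; mL+mR=-90/61 → advance -1; mR−mL=-4770/2257 → turn -1·90°
n=3: pose=(6,-1,E); sL=6/5, sR=6/17; mL=-36/85, mR=-117/85; mL+mR=-9/5 → advance -1; mR−mL=-81/85 → turn -1·90°
n=4: pose=(5,-1,S); sL=60/169, sR=12/41; mL=-216/6929, mR=-3474/6929; mL+mR=-90/169 → advance -1; mR−mL=-3258/6929 → turn -1·90°
n=5: pose=(5,0,W); sL=1/3, sR=5/6; mL=1/4, mR=-3/4; mL+mR=-1/2 → advance -1; mR−mL=-1 → turn -1·90°
n=6: pose=(6,0,N); sL=60/61, sR=60/37; mL=720/2257, mR=-4050/2257; mL+mR=-90/61 → advance -1; mR−mL=-4770/2257 → turn -1·90°
n=7: pose=(6,-1,E); sL=6/5, sR=6/17; mL=-36/85, mR=-117/85; mL+mR=-9/5 → advance -1; mR−mL=-81/85 → turn -1·90°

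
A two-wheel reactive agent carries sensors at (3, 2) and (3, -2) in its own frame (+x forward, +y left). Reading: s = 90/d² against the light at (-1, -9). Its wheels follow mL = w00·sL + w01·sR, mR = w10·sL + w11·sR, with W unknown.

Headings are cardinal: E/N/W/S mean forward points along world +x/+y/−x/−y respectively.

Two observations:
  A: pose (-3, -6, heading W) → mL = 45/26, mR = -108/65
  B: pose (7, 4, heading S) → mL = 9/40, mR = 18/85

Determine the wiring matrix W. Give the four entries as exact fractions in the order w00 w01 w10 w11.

1/2 0 -1 1

obs A: pose=(-3,-6,W) → sL=45/13, sR=9/5, mL=45/26, mR=-108/65
obs B: pose=(7,4,S) → sL=9/20, sR=45/68, mL=9/40, mR=18/85
sensor matrix S = [[45/13, 9/5], [9/20, 45/68]]; det S = 8181/5525
solve [mL_A; mL_B] = S·[w00; w01] and [mR_A; mR_B] = S·[w10; w11]:
  w00 = 1/2, w01 = 0, w10 = -1, w11 = 1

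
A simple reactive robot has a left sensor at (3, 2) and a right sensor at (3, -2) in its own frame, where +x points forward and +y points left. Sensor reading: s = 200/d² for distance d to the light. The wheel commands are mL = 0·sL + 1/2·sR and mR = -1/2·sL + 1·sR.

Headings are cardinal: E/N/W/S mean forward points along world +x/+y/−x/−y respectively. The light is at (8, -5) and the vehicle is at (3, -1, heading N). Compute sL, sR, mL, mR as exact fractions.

100/49 100/29 50/29 3450/1421

left sensor world pos  = (1, 2); dL² = 98
right sensor world pos = (5, 2); dR² = 58
sL = 200/98 = 100/49
sR = 200/58 = 100/29
mL = 0·sL + 1/2·sR = 50/29
mR = -1/2·sL + 1·sR = 3450/1421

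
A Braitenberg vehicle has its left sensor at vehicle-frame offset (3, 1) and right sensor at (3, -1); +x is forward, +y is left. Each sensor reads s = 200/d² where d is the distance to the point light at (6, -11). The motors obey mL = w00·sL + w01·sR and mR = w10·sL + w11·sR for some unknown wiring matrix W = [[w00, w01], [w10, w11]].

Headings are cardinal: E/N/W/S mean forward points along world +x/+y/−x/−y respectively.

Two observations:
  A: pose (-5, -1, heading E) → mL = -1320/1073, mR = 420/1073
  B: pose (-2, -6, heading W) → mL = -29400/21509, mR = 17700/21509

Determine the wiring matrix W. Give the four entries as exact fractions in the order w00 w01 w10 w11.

obs A: pose=(-5,-1,E) → sL=40/37, sR=40/29, mL=-1320/1073, mR=420/1073
obs B: pose=(-2,-6,W) → sL=200/137, sR=200/157, mL=-29400/21509, mR=17700/21509
sensor matrix S = [[40/37, 40/29], [200/137, 200/157]]; det S = -14688000/23079157
solve [mL_A; mL_B] = S·[w00; w01] and [mR_A; mR_B] = S·[w10; w11]:
  w00 = -1/2, w01 = -1/2, w10 = 1, w11 = -1/2

-1/2 -1/2 1 -1/2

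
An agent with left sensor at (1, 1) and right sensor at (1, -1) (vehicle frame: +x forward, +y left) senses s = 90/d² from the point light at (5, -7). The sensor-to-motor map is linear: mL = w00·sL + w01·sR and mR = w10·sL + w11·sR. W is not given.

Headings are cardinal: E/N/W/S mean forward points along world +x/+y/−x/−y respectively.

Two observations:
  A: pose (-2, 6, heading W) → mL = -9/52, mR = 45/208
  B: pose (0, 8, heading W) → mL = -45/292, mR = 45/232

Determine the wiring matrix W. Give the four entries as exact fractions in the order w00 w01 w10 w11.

obs A: pose=(-2,6,W) → sL=45/104, sR=9/26, mL=-9/52, mR=45/208
obs B: pose=(0,8,W) → sL=45/116, sR=45/146, mL=-45/292, mR=45/232
sensor matrix S = [[45/104, 9/26], [45/116, 45/146]]; det S = -405/440336
solve [mL_A; mL_B] = S·[w00; w01] and [mR_A; mR_B] = S·[w10; w11]:
  w00 = 0, w01 = -1/2, w10 = 1/2, w11 = 0

0 -1/2 1/2 0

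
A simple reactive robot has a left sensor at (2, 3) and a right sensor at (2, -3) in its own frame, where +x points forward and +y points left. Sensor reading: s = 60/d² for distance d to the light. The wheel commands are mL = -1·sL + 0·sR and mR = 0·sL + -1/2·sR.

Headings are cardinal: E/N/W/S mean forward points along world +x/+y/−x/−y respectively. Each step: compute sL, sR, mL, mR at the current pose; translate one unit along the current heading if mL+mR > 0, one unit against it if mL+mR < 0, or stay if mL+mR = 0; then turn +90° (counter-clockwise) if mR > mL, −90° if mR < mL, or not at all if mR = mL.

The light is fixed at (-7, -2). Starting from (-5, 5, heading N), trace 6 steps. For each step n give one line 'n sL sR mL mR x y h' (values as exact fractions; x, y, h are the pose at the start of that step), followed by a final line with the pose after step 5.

0 30/41 30/53 -30/41 -15/53 -5 5 N
1 20/3 20/27 -20/3 -10/27 -5 4 W
2 15/13 15/4 -15/13 -15/8 -4 4 S
3 60/17 60/101 -60/17 -30/101 -4 5 W
4 30/37 30/13 -30/37 -15/13 -3 5 S
5 60/29 12/25 -60/29 -6/25 -3 6 W
final -2 6 S

n=0: pose=(-5,5,N); sL=30/41, sR=30/53; mL=-30/41, mR=-15/53; mL+mR=-2205/2173 → advance -1; mR−mL=975/2173 → turn +1·90°
n=1: pose=(-5,4,W); sL=20/3, sR=20/27; mL=-20/3, mR=-10/27; mL+mR=-190/27 → advance -1; mR−mL=170/27 → turn +1·90°
n=2: pose=(-4,4,S); sL=15/13, sR=15/4; mL=-15/13, mR=-15/8; mL+mR=-315/104 → advance -1; mR−mL=-75/104 → turn -1·90°
n=3: pose=(-4,5,W); sL=60/17, sR=60/101; mL=-60/17, mR=-30/101; mL+mR=-6570/1717 → advance -1; mR−mL=5550/1717 → turn +1·90°
n=4: pose=(-3,5,S); sL=30/37, sR=30/13; mL=-30/37, mR=-15/13; mL+mR=-945/481 → advance -1; mR−mL=-165/481 → turn -1·90°
n=5: pose=(-3,6,W); sL=60/29, sR=12/25; mL=-60/29, mR=-6/25; mL+mR=-1674/725 → advance -1; mR−mL=1326/725 → turn +1·90°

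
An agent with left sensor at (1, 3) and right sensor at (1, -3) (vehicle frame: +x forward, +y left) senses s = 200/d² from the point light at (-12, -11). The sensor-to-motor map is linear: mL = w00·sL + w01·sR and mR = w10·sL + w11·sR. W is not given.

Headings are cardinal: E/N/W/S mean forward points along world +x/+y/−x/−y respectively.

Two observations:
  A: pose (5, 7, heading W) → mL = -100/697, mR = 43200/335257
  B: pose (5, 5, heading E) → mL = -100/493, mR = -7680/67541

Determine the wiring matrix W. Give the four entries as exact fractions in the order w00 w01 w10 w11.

obs A: pose=(5,7,W) → sL=200/481, sR=200/697, mL=-100/697, mR=43200/335257
obs B: pose=(5,5,E) → sL=40/137, sR=200/493, mL=-100/493, mR=-7680/67541
sensor matrix S = [[200/481, 200/697], [40/137, 200/493]]; det S = 113088000/1331976061
solve [mL_A; mL_B] = S·[w00; w01] and [mR_A; mR_B] = S·[w10; w11]:
  w00 = 0, w01 = -1/2, w10 = 1, w11 = -1

0 -1/2 1 -1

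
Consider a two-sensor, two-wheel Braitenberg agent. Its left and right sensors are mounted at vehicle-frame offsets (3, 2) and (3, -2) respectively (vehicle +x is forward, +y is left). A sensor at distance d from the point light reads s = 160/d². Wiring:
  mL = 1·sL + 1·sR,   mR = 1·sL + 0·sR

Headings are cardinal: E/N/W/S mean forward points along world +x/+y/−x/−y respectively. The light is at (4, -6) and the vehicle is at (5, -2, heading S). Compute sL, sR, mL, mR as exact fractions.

left sensor world pos  = (7, -5); dL² = 10
right sensor world pos = (3, -5); dR² = 2
sL = 160/10 = 16
sR = 160/2 = 80
mL = 1·sL + 1·sR = 96
mR = 1·sL + 0·sR = 16

16 80 96 16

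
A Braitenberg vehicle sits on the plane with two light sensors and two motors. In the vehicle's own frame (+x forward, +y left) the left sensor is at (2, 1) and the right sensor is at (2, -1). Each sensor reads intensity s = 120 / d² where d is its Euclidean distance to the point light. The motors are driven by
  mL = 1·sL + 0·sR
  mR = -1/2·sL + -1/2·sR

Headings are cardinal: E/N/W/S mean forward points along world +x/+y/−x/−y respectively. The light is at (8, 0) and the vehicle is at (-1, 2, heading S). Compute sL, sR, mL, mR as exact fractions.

left sensor world pos  = (0, 0); dL² = 64
right sensor world pos = (-2, 0); dR² = 100
sL = 120/64 = 15/8
sR = 120/100 = 6/5
mL = 1·sL + 0·sR = 15/8
mR = -1/2·sL + -1/2·sR = -123/80

15/8 6/5 15/8 -123/80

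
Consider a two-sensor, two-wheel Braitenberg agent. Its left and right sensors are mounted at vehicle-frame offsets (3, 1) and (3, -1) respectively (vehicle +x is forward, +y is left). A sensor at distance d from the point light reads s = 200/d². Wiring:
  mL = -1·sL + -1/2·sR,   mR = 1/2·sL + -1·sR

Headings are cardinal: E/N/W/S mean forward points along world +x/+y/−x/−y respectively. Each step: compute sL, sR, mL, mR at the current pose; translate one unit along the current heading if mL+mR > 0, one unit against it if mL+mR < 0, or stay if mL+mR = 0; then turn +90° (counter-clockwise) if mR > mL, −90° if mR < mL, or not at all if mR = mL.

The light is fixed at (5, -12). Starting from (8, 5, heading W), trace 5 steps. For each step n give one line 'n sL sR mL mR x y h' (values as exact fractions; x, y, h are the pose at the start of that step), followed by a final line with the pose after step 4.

n=0: pose=(8,5,W); sL=25/32, sR=50/81; mL=-2825/2592, mR=-1175/5184; mL+mR=-2275/1728 → advance -1; mR−mL=4475/5184 → turn +1·90°
n=1: pose=(9,5,S); sL=200/221, sR=40/41; mL=-12620/9061, mR=-4740/9061; mL+mR=-17360/9061 → advance -1; mR−mL=7880/9061 → turn +1·90°
n=2: pose=(9,6,E); sL=20/41, sR=100/169; mL=-5430/6929, mR=-2410/6929; mL+mR=-7840/6929 → advance -1; mR−mL=3020/6929 → turn +1·90°
n=3: pose=(8,6,N); sL=40/89, sR=200/457; mL=-27180/40673, mR=-8660/40673; mL+mR=-35840/40673 → advance -1; mR−mL=18520/40673 → turn +1·90°
n=4: pose=(8,5,W); sL=25/32, sR=50/81; mL=-2825/2592, mR=-1175/5184; mL+mR=-2275/1728 → advance -1; mR−mL=4475/5184 → turn +1·90°

0 25/32 50/81 -2825/2592 -1175/5184 8 5 W
1 200/221 40/41 -12620/9061 -4740/9061 9 5 S
2 20/41 100/169 -5430/6929 -2410/6929 9 6 E
3 40/89 200/457 -27180/40673 -8660/40673 8 6 N
4 25/32 50/81 -2825/2592 -1175/5184 8 5 W
final 9 5 S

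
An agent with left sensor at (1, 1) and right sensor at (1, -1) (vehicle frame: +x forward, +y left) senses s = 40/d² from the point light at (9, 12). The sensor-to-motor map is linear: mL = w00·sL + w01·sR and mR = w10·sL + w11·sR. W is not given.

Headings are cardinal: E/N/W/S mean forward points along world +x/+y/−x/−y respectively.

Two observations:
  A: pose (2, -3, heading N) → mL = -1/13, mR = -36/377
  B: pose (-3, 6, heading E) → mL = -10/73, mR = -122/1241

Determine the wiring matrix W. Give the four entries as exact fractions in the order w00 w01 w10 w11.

-1/2 0 1/2 -1

obs A: pose=(2,-3,N) → sL=2/13, sR=5/29, mL=-1/13, mR=-36/377
obs B: pose=(-3,6,E) → sL=20/73, sR=4/17, mL=-10/73, mR=-122/1241
sensor matrix S = [[2/13, 5/29], [20/73, 4/17]]; det S = -5164/467857
solve [mL_A; mL_B] = S·[w00; w01] and [mR_A; mR_B] = S·[w10; w11]:
  w00 = -1/2, w01 = 0, w10 = 1/2, w11 = -1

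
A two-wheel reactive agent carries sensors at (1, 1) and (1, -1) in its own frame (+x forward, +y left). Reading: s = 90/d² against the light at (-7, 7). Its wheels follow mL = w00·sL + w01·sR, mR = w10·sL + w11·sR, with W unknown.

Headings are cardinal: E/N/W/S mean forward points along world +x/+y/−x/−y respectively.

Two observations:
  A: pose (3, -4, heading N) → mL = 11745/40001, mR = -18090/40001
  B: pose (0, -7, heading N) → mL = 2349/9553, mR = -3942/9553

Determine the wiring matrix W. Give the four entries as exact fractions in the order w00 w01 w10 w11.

1 -1/2 -1/2 -1/2

obs A: pose=(3,-4,N) → sL=90/181, sR=90/221, mL=11745/40001, mR=-18090/40001
obs B: pose=(0,-7,N) → sL=18/41, sR=90/233, mL=2349/9553, mR=-3942/9553
sensor matrix S = [[90/181, 90/221], [18/41, 90/233]]; det S = 5073840/382129553
solve [mL_A; mL_B] = S·[w00; w01] and [mR_A; mR_B] = S·[w10; w11]:
  w00 = 1, w01 = -1/2, w10 = -1/2, w11 = -1/2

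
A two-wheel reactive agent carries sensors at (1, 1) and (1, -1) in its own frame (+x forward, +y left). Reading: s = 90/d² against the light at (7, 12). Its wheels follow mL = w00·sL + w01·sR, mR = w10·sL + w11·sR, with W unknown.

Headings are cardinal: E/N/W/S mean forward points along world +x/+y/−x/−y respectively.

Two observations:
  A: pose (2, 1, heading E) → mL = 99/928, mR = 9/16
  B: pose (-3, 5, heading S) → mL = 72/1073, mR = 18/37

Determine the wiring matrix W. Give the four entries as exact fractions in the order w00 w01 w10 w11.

obs A: pose=(2,1,E) → sL=45/58, sR=9/16, mL=99/928, mR=9/16
obs B: pose=(-3,5,S) → sL=18/29, sR=18/37, mL=72/1073, mR=18/37
sensor matrix S = [[45/58, 9/16], [18/29, 18/37]]; det S = 243/8584
solve [mL_A; mL_B] = S·[w00; w01] and [mR_A; mR_B] = S·[w10; w11]:
  w00 = 1/2, w01 = -1/2, w10 = 0, w11 = 1

1/2 -1/2 0 1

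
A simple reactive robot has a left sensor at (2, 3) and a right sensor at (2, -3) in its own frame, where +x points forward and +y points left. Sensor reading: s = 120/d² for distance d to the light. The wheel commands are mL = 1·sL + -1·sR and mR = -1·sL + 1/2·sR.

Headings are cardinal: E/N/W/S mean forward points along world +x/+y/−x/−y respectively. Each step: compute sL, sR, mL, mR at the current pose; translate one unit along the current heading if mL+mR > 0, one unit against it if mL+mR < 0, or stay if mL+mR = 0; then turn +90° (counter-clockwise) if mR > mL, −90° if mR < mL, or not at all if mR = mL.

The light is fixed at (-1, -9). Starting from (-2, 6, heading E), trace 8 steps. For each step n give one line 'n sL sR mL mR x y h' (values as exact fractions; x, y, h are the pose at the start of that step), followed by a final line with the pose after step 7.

n=0: pose=(-2,6,E); sL=24/65, sR=24/29; mL=-864/1885, mR=84/1885; mL+mR=-12/29 → advance -1; mR−mL=948/1885 → turn +1·90°
n=1: pose=(-3,6,N); sL=60/157, sR=12/29; mL=-144/4553, mR=-798/4553; mL+mR=-6/29 → advance -1; mR−mL=-654/4553 → turn -1·90°
n=2: pose=(-3,5,E); sL=120/289, sR=120/121; mL=-20160/34969, mR=2820/34969; mL+mR=-60/121 → advance -1; mR−mL=22980/34969 → turn +1·90°
n=3: pose=(-4,5,N); sL=30/73, sR=15/32; mL=-135/2336, mR=-825/4672; mL+mR=-15/64 → advance -1; mR−mL=-555/4672 → turn -1·90°
n=4: pose=(-4,4,E); sL=120/257, sR=120/101; mL=-18720/25957, mR=3300/25957; mL+mR=-60/101 → advance -1; mR−mL=22020/25957 → turn +1·90°
n=5: pose=(-5,4,N); sL=60/137, sR=60/113; mL=-1440/15481, mR=-2670/15481; mL+mR=-30/113 → advance -1; mR−mL=-1230/15481 → turn -1·90°
n=6: pose=(-5,3,E); sL=120/229, sR=24/17; mL=-3456/3893, mR=708/3893; mL+mR=-12/17 → advance -1; mR−mL=4164/3893 → turn +1·90°
n=7: pose=(-6,3,N); sL=6/13, sR=3/5; mL=-9/65, mR=-21/130; mL+mR=-3/10 → advance -1; mR−mL=-3/130 → turn -1·90°

0 24/65 24/29 -864/1885 84/1885 -2 6 E
1 60/157 12/29 -144/4553 -798/4553 -3 6 N
2 120/289 120/121 -20160/34969 2820/34969 -3 5 E
3 30/73 15/32 -135/2336 -825/4672 -4 5 N
4 120/257 120/101 -18720/25957 3300/25957 -4 4 E
5 60/137 60/113 -1440/15481 -2670/15481 -5 4 N
6 120/229 24/17 -3456/3893 708/3893 -5 3 E
7 6/13 3/5 -9/65 -21/130 -6 3 N
final -6 2 E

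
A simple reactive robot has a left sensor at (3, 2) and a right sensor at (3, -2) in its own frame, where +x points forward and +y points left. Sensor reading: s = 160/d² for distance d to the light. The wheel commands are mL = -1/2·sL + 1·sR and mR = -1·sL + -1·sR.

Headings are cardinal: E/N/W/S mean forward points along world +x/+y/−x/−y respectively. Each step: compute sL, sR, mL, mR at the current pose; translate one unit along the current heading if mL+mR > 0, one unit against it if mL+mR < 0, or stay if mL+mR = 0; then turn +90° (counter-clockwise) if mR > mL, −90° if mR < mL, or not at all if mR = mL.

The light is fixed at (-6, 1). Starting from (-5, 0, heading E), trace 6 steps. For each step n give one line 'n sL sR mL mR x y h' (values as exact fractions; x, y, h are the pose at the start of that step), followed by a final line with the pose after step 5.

n=0: pose=(-5,0,E); sL=160/17, sR=32/5; mL=144/85, mR=-1344/85; mL+mR=-240/17 → advance -1; mR−mL=-1488/85 → turn -1·90°
n=1: pose=(-6,0,S); sL=8, sR=8; mL=4, mR=-16; mL+mR=-12 → advance -1; mR−mL=-20 → turn -1·90°
n=2: pose=(-6,1,W); sL=160/13, sR=160/13; mL=80/13, mR=-320/13; mL+mR=-240/13 → advance -1; mR−mL=-400/13 → turn -1·90°
n=3: pose=(-5,1,N); sL=16, sR=80/9; mL=8/9, mR=-224/9; mL+mR=-24 → advance -1; mR−mL=-232/9 → turn -1·90°
n=4: pose=(-5,0,E); sL=160/17, sR=32/5; mL=144/85, mR=-1344/85; mL+mR=-240/17 → advance -1; mR−mL=-1488/85 → turn -1·90°
n=5: pose=(-6,0,S); sL=8, sR=8; mL=4, mR=-16; mL+mR=-12 → advance -1; mR−mL=-20 → turn -1·90°

0 160/17 32/5 144/85 -1344/85 -5 0 E
1 8 8 4 -16 -6 0 S
2 160/13 160/13 80/13 -320/13 -6 1 W
3 16 80/9 8/9 -224/9 -5 1 N
4 160/17 32/5 144/85 -1344/85 -5 0 E
5 8 8 4 -16 -6 0 S
final -6 1 W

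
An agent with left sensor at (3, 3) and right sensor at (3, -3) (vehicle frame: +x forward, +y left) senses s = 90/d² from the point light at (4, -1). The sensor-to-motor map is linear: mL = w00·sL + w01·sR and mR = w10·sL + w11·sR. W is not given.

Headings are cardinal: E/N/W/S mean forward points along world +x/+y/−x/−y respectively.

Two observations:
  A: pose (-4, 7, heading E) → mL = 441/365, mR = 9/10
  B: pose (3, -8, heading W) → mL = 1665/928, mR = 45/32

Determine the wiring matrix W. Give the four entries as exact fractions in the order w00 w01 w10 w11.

1/2 1/2 0 1/2

obs A: pose=(-4,7,E) → sL=45/73, sR=9/5, mL=441/365, mR=9/10
obs B: pose=(3,-8,W) → sL=45/58, sR=45/16, mL=1665/928, mR=45/32
sensor matrix S = [[45/73, 9/5], [45/58, 45/16]]; det S = 11421/33872
solve [mL_A; mL_B] = S·[w00; w01] and [mR_A; mR_B] = S·[w10; w11]:
  w00 = 1/2, w01 = 1/2, w10 = 0, w11 = 1/2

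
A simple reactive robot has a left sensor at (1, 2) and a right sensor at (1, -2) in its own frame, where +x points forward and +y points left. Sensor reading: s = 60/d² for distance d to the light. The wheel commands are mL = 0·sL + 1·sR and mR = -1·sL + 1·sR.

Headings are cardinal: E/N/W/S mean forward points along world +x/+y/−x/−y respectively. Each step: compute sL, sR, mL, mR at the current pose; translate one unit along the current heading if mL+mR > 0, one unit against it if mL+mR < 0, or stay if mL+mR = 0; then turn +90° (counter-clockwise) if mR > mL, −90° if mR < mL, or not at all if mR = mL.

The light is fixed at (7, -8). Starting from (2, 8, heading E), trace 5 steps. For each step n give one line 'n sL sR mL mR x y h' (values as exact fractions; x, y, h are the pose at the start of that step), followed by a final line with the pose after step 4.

0 3/17 15/53 15/53 96/901 2 8 E
1 60/229 20/87 20/87 -640/19923 3 8 S
2 30/97 30/157 30/157 -1800/15229 3 7 W
3 12/61 12/53 12/53 96/3233 2 7 N
4 3/17 15/53 15/53 96/901 2 8 E
final 3 8 S

n=0: pose=(2,8,E); sL=3/17, sR=15/53; mL=15/53, mR=96/901; mL+mR=351/901 → advance +1; mR−mL=-3/17 → turn -1·90°
n=1: pose=(3,8,S); sL=60/229, sR=20/87; mL=20/87, mR=-640/19923; mL+mR=3940/19923 → advance +1; mR−mL=-60/229 → turn -1·90°
n=2: pose=(3,7,W); sL=30/97, sR=30/157; mL=30/157, mR=-1800/15229; mL+mR=1110/15229 → advance +1; mR−mL=-30/97 → turn -1·90°
n=3: pose=(2,7,N); sL=12/61, sR=12/53; mL=12/53, mR=96/3233; mL+mR=828/3233 → advance +1; mR−mL=-12/61 → turn -1·90°
n=4: pose=(2,8,E); sL=3/17, sR=15/53; mL=15/53, mR=96/901; mL+mR=351/901 → advance +1; mR−mL=-3/17 → turn -1·90°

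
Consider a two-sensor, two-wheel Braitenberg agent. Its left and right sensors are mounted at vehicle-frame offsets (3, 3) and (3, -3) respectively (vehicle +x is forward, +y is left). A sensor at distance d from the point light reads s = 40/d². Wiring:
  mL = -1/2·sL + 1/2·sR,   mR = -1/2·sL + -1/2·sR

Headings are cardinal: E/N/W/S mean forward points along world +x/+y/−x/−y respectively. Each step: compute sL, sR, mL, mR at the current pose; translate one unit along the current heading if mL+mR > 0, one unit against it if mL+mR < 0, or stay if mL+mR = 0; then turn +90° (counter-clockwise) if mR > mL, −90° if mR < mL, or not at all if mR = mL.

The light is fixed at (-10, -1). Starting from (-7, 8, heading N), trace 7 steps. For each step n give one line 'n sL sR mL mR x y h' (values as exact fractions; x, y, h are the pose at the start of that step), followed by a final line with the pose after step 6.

0 5/18 2/9 -1/36 -1/4 -7 8 N
1 40/157 40/61 1920/9577 -4360/9577 -7 7 E
2 4/5 20/13 24/65 -76/65 -8 7 S
3 40/37 8/29 -432/1073 -728/1073 -8 8 W
4 5/18 2/9 -1/36 -1/4 -7 8 N
5 40/157 40/61 1920/9577 -4360/9577 -7 7 E
6 4/5 20/13 24/65 -76/65 -8 7 S
final -8 8 W

n=0: pose=(-7,8,N); sL=5/18, sR=2/9; mL=-1/36, mR=-1/4; mL+mR=-5/18 → advance -1; mR−mL=-2/9 → turn -1·90°
n=1: pose=(-7,7,E); sL=40/157, sR=40/61; mL=1920/9577, mR=-4360/9577; mL+mR=-40/157 → advance -1; mR−mL=-40/61 → turn -1·90°
n=2: pose=(-8,7,S); sL=4/5, sR=20/13; mL=24/65, mR=-76/65; mL+mR=-4/5 → advance -1; mR−mL=-20/13 → turn -1·90°
n=3: pose=(-8,8,W); sL=40/37, sR=8/29; mL=-432/1073, mR=-728/1073; mL+mR=-40/37 → advance -1; mR−mL=-8/29 → turn -1·90°
n=4: pose=(-7,8,N); sL=5/18, sR=2/9; mL=-1/36, mR=-1/4; mL+mR=-5/18 → advance -1; mR−mL=-2/9 → turn -1·90°
n=5: pose=(-7,7,E); sL=40/157, sR=40/61; mL=1920/9577, mR=-4360/9577; mL+mR=-40/157 → advance -1; mR−mL=-40/61 → turn -1·90°
n=6: pose=(-8,7,S); sL=4/5, sR=20/13; mL=24/65, mR=-76/65; mL+mR=-4/5 → advance -1; mR−mL=-20/13 → turn -1·90°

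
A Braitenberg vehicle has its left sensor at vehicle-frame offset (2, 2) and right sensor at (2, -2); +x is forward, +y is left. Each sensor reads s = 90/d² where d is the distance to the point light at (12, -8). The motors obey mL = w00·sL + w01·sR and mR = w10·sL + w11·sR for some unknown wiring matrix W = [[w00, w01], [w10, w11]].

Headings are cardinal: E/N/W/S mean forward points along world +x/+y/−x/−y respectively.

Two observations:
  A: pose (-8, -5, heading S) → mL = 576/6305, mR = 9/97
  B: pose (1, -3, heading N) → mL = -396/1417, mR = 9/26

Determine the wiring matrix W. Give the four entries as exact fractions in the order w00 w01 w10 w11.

1 -1 0 1/2

obs A: pose=(-8,-5,S) → sL=18/65, sR=18/97, mL=576/6305, mR=9/97
obs B: pose=(1,-3,N) → sL=45/109, sR=9/13, mL=-396/1417, mR=9/26
sensor matrix S = [[18/65, 18/97], [45/109, 9/13]]; det S = 1028376/8934185
solve [mL_A; mL_B] = S·[w00; w01] and [mR_A; mR_B] = S·[w10; w11]:
  w00 = 1, w01 = -1, w10 = 0, w11 = 1/2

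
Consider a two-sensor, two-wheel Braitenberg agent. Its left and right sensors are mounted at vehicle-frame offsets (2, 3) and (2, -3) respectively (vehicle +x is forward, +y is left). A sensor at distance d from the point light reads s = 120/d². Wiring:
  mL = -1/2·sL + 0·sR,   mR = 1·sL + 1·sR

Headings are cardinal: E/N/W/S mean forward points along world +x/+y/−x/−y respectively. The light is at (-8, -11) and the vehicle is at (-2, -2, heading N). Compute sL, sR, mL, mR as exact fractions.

left sensor world pos  = (-5, 0); dL² = 130
right sensor world pos = (1, 0); dR² = 202
sL = 120/130 = 12/13
sR = 120/202 = 60/101
mL = -1/2·sL + 0·sR = -6/13
mR = 1·sL + 1·sR = 1992/1313

12/13 60/101 -6/13 1992/1313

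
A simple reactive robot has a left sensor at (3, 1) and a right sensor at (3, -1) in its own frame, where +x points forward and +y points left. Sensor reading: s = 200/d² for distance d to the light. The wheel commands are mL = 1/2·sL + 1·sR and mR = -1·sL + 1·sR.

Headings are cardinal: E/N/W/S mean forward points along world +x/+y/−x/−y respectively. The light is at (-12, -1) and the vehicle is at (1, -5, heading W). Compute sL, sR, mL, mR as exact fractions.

left sensor world pos  = (-2, -6); dL² = 125
right sensor world pos = (-2, -4); dR² = 109
sL = 200/125 = 8/5
sR = 200/109 = 200/109
mL = 1/2·sL + 1·sR = 1436/545
mR = -1·sL + 1·sR = 128/545

8/5 200/109 1436/545 128/545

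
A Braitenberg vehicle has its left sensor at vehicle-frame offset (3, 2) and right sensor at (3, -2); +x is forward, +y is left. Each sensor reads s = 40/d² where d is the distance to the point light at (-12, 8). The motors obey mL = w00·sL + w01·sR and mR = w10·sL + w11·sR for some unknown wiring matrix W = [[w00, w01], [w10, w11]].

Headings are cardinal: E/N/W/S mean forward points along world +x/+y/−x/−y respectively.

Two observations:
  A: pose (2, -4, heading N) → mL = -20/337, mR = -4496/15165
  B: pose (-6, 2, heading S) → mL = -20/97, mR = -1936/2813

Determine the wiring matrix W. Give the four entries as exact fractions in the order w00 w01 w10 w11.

0 -1/2 -1 -1

obs A: pose=(2,-4,N) → sL=8/45, sR=40/337, mL=-20/337, mR=-4496/15165
obs B: pose=(-6,2,S) → sL=8/29, sR=40/97, mL=-20/97, mR=-1936/2813
sensor matrix S = [[8/45, 40/337], [8/29, 40/97]]; det S = 346112/8531829
solve [mL_A; mL_B] = S·[w00; w01] and [mR_A; mR_B] = S·[w10; w11]:
  w00 = 0, w01 = -1/2, w10 = -1, w11 = -1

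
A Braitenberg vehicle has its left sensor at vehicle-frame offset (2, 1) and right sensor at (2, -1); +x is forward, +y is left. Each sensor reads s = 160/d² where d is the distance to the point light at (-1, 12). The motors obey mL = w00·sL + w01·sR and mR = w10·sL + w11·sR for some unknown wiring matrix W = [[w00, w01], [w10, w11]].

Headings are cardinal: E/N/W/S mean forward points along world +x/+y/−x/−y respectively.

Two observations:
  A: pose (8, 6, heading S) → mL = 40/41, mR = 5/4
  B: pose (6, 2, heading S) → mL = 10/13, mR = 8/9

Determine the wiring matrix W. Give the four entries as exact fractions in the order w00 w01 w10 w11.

obs A: pose=(8,6,S) → sL=40/41, sR=5/4, mL=40/41, mR=5/4
obs B: pose=(6,2,S) → sL=10/13, sR=8/9, mL=10/13, mR=8/9
sensor matrix S = [[40/41, 5/4], [10/13, 8/9]]; det S = -905/9594
solve [mL_A; mL_B] = S·[w00; w01] and [mR_A; mR_B] = S·[w10; w11]:
  w00 = 1, w01 = 0, w10 = 0, w11 = 1

1 0 0 1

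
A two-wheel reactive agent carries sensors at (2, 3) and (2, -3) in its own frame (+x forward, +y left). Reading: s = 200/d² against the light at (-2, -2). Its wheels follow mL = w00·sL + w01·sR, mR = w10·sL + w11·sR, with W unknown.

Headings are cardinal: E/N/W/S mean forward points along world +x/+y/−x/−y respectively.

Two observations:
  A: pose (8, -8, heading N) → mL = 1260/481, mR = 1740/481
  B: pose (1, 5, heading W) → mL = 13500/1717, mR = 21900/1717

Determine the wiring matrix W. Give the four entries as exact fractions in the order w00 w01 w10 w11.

1/2 1 1 1/2

obs A: pose=(8,-8,N) → sL=40/13, sR=40/37, mL=1260/481, mR=1740/481
obs B: pose=(1,5,W) → sL=200/17, sR=200/101, mL=13500/1717, mR=21900/1717
sensor matrix S = [[40/13, 40/37], [200/17, 200/101]]; det S = -5472000/825877
solve [mL_A; mL_B] = S·[w00; w01] and [mR_A; mR_B] = S·[w10; w11]:
  w00 = 1/2, w01 = 1, w10 = 1, w11 = 1/2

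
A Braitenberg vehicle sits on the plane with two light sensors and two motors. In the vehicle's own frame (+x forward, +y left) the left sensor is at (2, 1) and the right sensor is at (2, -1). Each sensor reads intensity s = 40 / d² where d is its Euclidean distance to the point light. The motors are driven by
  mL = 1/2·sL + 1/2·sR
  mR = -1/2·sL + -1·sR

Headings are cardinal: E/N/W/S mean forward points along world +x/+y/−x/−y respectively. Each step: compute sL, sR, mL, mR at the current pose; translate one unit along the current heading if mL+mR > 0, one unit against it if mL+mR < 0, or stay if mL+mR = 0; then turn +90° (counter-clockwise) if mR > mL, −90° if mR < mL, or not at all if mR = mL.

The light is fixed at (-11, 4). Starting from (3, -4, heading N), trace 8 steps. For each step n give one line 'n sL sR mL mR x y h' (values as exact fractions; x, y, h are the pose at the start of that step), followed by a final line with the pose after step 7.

0 8/41 40/261 1864/10701 -2684/10701 3 -4 N
1 1/8 10/89 169/1424 -249/1424 3 -5 E
2 40/317 8/53 2328/16801 -3596/16801 2 -5 S
3 20/101 4/17 372/1717 -574/1717 2 -4 W
4 8/41 40/261 1864/10701 -2684/10701 3 -4 N
5 1/8 10/89 169/1424 -249/1424 3 -5 E
6 40/317 8/53 2328/16801 -3596/16801 2 -5 S
7 20/101 4/17 372/1717 -574/1717 2 -4 W
final 3 -4 N

n=0: pose=(3,-4,N); sL=8/41, sR=40/261; mL=1864/10701, mR=-2684/10701; mL+mR=-20/261 → advance -1; mR−mL=-1516/3567 → turn -1·90°
n=1: pose=(3,-5,E); sL=1/8, sR=10/89; mL=169/1424, mR=-249/1424; mL+mR=-5/89 → advance -1; mR−mL=-209/712 → turn -1·90°
n=2: pose=(2,-5,S); sL=40/317, sR=8/53; mL=2328/16801, mR=-3596/16801; mL+mR=-4/53 → advance -1; mR−mL=-5924/16801 → turn -1·90°
n=3: pose=(2,-4,W); sL=20/101, sR=4/17; mL=372/1717, mR=-574/1717; mL+mR=-2/17 → advance -1; mR−mL=-946/1717 → turn -1·90°
n=4: pose=(3,-4,N); sL=8/41, sR=40/261; mL=1864/10701, mR=-2684/10701; mL+mR=-20/261 → advance -1; mR−mL=-1516/3567 → turn -1·90°
n=5: pose=(3,-5,E); sL=1/8, sR=10/89; mL=169/1424, mR=-249/1424; mL+mR=-5/89 → advance -1; mR−mL=-209/712 → turn -1·90°
n=6: pose=(2,-5,S); sL=40/317, sR=8/53; mL=2328/16801, mR=-3596/16801; mL+mR=-4/53 → advance -1; mR−mL=-5924/16801 → turn -1·90°
n=7: pose=(2,-4,W); sL=20/101, sR=4/17; mL=372/1717, mR=-574/1717; mL+mR=-2/17 → advance -1; mR−mL=-946/1717 → turn -1·90°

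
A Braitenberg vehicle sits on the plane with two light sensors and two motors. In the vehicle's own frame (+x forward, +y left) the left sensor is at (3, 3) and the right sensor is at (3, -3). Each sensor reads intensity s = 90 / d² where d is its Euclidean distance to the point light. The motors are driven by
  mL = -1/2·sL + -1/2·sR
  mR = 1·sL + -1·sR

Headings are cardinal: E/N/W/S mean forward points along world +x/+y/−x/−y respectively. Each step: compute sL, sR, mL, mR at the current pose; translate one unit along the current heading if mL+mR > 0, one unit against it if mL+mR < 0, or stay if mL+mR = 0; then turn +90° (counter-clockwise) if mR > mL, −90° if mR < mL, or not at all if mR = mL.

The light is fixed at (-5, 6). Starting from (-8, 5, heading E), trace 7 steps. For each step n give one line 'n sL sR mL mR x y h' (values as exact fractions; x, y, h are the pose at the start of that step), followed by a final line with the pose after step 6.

0 45/2 45/8 -225/16 135/8 -8 5 E
1 90/29 18 -306/29 -432/29 -7 5 N
2 45 45/13 -315/13 540/13 -7 4 E
3 90/17 18 -198/17 -216/17 -6 4 N
4 45/2 9/4 -99/8 81/4 -6 3 E
5 10 10 -10 0 -5 3 N
6 45/29 9 -153/29 -216/29 -5 2 W
final -4 2 N

n=0: pose=(-8,5,E); sL=45/2, sR=45/8; mL=-225/16, mR=135/8; mL+mR=45/16 → advance +1; mR−mL=495/16 → turn +1·90°
n=1: pose=(-7,5,N); sL=90/29, sR=18; mL=-306/29, mR=-432/29; mL+mR=-738/29 → advance -1; mR−mL=-126/29 → turn -1·90°
n=2: pose=(-7,4,E); sL=45, sR=45/13; mL=-315/13, mR=540/13; mL+mR=225/13 → advance +1; mR−mL=855/13 → turn +1·90°
n=3: pose=(-6,4,N); sL=90/17, sR=18; mL=-198/17, mR=-216/17; mL+mR=-414/17 → advance -1; mR−mL=-18/17 → turn -1·90°
n=4: pose=(-6,3,E); sL=45/2, sR=9/4; mL=-99/8, mR=81/4; mL+mR=63/8 → advance +1; mR−mL=261/8 → turn +1·90°
n=5: pose=(-5,3,N); sL=10, sR=10; mL=-10, mR=0; mL+mR=-10 → advance -1; mR−mL=10 → turn +1·90°
n=6: pose=(-5,2,W); sL=45/29, sR=9; mL=-153/29, mR=-216/29; mL+mR=-369/29 → advance -1; mR−mL=-63/29 → turn -1·90°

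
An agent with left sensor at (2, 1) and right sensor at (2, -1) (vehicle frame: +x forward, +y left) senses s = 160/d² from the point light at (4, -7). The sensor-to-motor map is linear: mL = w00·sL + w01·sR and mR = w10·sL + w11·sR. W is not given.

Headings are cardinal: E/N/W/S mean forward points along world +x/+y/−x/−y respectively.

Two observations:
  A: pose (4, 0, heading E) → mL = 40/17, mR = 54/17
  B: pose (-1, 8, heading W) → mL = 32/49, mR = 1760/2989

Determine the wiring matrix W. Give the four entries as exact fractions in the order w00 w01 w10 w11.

1 0 1/2 1/2

obs A: pose=(4,0,E) → sL=40/17, sR=4, mL=40/17, mR=54/17
obs B: pose=(-1,8,W) → sL=32/49, sR=32/61, mL=32/49, mR=1760/2989
sensor matrix S = [[40/17, 4], [32/49, 32/61]]; det S = -70016/50813
solve [mL_A; mL_B] = S·[w00; w01] and [mR_A; mR_B] = S·[w10; w11]:
  w00 = 1, w01 = 0, w10 = 1/2, w11 = 1/2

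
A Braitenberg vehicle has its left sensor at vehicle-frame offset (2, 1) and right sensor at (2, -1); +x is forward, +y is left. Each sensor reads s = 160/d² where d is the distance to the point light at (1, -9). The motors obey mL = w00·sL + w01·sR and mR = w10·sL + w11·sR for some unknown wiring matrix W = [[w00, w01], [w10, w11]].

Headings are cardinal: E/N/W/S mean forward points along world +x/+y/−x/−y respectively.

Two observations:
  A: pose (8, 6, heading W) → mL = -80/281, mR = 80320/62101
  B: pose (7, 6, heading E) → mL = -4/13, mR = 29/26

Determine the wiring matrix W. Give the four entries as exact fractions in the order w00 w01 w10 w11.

0 -1/2 1 1

obs A: pose=(8,6,W) → sL=160/221, sR=160/281, mL=-80/281, mR=80320/62101
obs B: pose=(7,6,E) → sL=1/2, sR=8/13, mL=-4/13, mR=29/26
sensor matrix S = [[160/221, 160/281], [1/2, 8/13]]; det S = 129840/807313
solve [mL_A; mL_B] = S·[w00; w01] and [mR_A; mR_B] = S·[w10; w11]:
  w00 = 0, w01 = -1/2, w10 = 1, w11 = 1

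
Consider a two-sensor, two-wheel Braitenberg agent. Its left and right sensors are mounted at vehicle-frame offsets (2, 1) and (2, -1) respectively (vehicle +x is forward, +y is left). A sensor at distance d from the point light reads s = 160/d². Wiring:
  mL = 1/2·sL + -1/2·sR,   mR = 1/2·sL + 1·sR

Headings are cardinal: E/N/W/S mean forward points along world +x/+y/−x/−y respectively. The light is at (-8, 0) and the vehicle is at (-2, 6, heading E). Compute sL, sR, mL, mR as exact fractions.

160/113 160/89 -1920/10057 25200/10057

left sensor world pos  = (0, 7); dL² = 113
right sensor world pos = (0, 5); dR² = 89
sL = 160/113 = 160/113
sR = 160/89 = 160/89
mL = 1/2·sL + -1/2·sR = -1920/10057
mR = 1/2·sL + 1·sR = 25200/10057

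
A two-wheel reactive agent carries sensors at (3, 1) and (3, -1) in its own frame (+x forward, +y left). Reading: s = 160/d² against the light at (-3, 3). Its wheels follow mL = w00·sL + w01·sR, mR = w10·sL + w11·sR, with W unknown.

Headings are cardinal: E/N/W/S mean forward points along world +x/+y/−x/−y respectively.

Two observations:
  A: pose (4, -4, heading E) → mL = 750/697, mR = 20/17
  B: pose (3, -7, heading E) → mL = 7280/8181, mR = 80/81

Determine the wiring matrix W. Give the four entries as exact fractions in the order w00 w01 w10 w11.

obs A: pose=(4,-4,E) → sL=20/17, sR=40/41, mL=750/697, mR=20/17
obs B: pose=(3,-7,E) → sL=80/81, sR=80/101, mL=7280/8181, mR=80/81
sensor matrix S = [[20/17, 40/41], [80/81, 80/101]]; det S = -180800/5702157
solve [mL_A; mL_B] = S·[w00; w01] and [mR_A; mR_B] = S·[w10; w11]:
  w00 = 1/2, w01 = 1/2, w10 = 1, w11 = 0

1/2 1/2 1 0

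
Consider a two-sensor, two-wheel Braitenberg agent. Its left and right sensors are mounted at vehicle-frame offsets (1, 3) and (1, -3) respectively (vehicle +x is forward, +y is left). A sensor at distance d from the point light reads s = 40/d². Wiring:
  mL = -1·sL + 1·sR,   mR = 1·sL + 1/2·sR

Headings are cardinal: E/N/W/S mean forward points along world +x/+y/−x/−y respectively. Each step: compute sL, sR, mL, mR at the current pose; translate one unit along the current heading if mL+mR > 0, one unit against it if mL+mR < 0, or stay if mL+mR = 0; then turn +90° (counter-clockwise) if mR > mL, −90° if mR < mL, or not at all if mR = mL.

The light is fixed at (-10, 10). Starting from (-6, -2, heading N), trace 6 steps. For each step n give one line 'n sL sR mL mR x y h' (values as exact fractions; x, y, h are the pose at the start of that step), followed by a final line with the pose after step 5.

n=0: pose=(-6,-2,N); sL=20/61, sR=4/17; mL=-96/1037, mR=462/1037; mL+mR=6/17 → advance +1; mR−mL=558/1037 → turn +1·90°
n=1: pose=(-6,-1,W); sL=8/41, sR=40/73; mL=1056/2993, mR=1404/2993; mL+mR=60/73 → advance +1; mR−mL=348/2993 → turn +1·90°
n=2: pose=(-7,-1,S); sL=2/9, sR=5/18; mL=1/18, mR=13/36; mL+mR=5/12 → advance +1; mR−mL=11/36 → turn +1·90°
n=3: pose=(-7,-2,E); sL=40/97, sR=40/241; mL=-5760/23377, mR=11580/23377; mL+mR=60/241 → advance +1; mR−mL=17340/23377 → turn +1·90°
n=4: pose=(-6,-2,N); sL=20/61, sR=4/17; mL=-96/1037, mR=462/1037; mL+mR=6/17 → advance +1; mR−mL=558/1037 → turn +1·90°
n=5: pose=(-6,-1,W); sL=8/41, sR=40/73; mL=1056/2993, mR=1404/2993; mL+mR=60/73 → advance +1; mR−mL=348/2993 → turn +1·90°

0 20/61 4/17 -96/1037 462/1037 -6 -2 N
1 8/41 40/73 1056/2993 1404/2993 -6 -1 W
2 2/9 5/18 1/18 13/36 -7 -1 S
3 40/97 40/241 -5760/23377 11580/23377 -7 -2 E
4 20/61 4/17 -96/1037 462/1037 -6 -2 N
5 8/41 40/73 1056/2993 1404/2993 -6 -1 W
final -7 -1 S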